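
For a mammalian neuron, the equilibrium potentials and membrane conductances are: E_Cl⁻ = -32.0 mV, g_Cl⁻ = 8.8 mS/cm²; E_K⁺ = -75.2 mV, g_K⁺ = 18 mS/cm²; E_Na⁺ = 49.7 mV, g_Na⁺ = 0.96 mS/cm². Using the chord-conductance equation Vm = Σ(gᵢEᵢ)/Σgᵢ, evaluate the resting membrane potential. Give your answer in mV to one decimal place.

Σ gᵢEᵢ = 8.8·(-32.0) + 18·(-75.2) + 0.96·(49.7) = -1587.49
Σ gᵢ = 8.8 + 18 + 0.96 = 27.76
Vm = -1587.49 / 27.76 = -57.19 mV

-57.2 mV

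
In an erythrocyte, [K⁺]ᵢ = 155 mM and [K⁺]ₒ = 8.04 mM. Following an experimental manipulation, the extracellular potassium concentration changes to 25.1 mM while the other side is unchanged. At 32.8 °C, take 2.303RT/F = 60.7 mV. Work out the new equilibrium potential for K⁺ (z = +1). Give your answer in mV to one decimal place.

After the shift: [K⁺]_out = 25.1, [K⁺]_in = 155 mM.
E_new = (60.7/1)·log₁₀(25.1/155) = 60.70 · (-0.7907) = -47.99 mV

-48.0 mV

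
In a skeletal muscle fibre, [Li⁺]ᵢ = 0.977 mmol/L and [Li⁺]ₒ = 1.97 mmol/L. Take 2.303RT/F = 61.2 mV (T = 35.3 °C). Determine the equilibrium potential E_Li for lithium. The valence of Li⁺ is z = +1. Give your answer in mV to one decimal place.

E = (61.2/z) · log₁₀([Li⁺]_out/[Li⁺]_in) with z = +1.
= (61.2/1) · log₁₀(1.97/0.977) = 61.20 · log₁₀(2.016)
= 61.20 · (0.3046) = 18.64 mV

18.6 mV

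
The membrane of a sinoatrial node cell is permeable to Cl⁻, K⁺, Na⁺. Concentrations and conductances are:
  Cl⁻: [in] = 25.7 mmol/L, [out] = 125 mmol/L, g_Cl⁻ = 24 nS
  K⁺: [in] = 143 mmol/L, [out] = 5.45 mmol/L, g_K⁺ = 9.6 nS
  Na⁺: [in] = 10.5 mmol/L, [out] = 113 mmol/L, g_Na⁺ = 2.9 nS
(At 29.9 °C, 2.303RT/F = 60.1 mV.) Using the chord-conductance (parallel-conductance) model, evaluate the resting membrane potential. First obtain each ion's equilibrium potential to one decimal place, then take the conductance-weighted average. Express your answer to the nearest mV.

E_Cl⁻ = (60.1/-1)·log₁₀(125/25.7) = -41.3 mV
E_K⁺ = (60.1/1)·log₁₀(5.45/143) = -85.3 mV
E_Na⁺ = (60.1/1)·log₁₀(113/10.5) = 62.0 mV
Vm = (Σ gᵢEᵢ)/(Σ gᵢ) = (24·-41.3 + 9.6·-85.3 + 2.9·62.0) / (24 + 9.6 + 2.9)
= -1630.28 / 36.5 = -44.67 mV

-45 mV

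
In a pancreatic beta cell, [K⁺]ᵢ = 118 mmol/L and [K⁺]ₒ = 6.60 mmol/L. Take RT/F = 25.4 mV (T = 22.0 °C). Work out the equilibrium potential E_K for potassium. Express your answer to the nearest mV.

E = (25.4/z) · ln([K⁺]_out/[K⁺]_in) with z = +1.
= (25.4/1) · ln(6.60/118) = 25.40 · ln(0.05593)
= 25.40 · (-2.8836) = -73.24 mV

-73 mV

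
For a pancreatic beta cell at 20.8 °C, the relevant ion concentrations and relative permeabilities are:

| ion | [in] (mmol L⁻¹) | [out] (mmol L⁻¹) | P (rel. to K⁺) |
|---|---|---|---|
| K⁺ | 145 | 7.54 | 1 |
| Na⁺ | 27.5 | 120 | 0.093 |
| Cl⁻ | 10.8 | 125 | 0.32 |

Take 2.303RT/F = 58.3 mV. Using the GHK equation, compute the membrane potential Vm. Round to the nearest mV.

-54 mV

Vm = 58.3 · log₁₀[(Σ P·[cation]ₒ + Σ P·[anion]ᵢ) / (Σ P·[cation]ᵢ + Σ P·[anion]ₒ)]
Numerator = 1×7.54 + 0.093×120 + 0.32×10.8 = 22.16
Denominator = 1×145 + 0.093×27.5 + 0.32×125 = 187.6
Vm = 58.3 · log₁₀(0.11813) = 58.3 × (-0.9276) = -54.08 mV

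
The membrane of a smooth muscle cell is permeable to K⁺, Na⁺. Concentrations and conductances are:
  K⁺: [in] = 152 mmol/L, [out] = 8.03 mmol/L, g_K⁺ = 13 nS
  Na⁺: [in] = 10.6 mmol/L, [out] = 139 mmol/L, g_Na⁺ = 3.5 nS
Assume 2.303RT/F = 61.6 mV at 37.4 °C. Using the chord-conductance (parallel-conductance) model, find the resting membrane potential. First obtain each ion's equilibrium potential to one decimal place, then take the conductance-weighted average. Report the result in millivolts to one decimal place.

-47.4 mV

E_K⁺ = (61.6/1)·log₁₀(8.03/152) = -78.7 mV
E_Na⁺ = (61.6/1)·log₁₀(139/10.6) = 68.9 mV
Vm = (Σ gᵢEᵢ)/(Σ gᵢ) = (13·-78.7 + 3.5·68.9) / (13 + 3.5)
= -781.95 / 16.5 = -47.39 mV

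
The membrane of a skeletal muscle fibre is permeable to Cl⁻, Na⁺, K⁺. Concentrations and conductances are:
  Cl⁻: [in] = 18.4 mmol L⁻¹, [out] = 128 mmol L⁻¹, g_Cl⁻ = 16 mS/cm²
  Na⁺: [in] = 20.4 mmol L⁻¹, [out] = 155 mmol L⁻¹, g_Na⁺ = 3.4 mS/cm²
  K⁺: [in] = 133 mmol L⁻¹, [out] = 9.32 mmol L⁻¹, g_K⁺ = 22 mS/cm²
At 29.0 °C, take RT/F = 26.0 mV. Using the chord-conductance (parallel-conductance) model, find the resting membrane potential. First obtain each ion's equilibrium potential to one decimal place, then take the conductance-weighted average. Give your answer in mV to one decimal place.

E_Cl⁻ = (26.0/-1)·ln(128/18.4) = -50.4 mV
E_Na⁺ = (26.0/1)·ln(155/20.4) = 52.7 mV
E_K⁺ = (26.0/1)·ln(9.32/133) = -69.1 mV
Vm = (Σ gᵢEᵢ)/(Σ gᵢ) = (16·-50.4 + 3.4·52.7 + 22·-69.1) / (16 + 3.4 + 22)
= -2147.42 / 41.4 = -51.87 mV

-51.9 mV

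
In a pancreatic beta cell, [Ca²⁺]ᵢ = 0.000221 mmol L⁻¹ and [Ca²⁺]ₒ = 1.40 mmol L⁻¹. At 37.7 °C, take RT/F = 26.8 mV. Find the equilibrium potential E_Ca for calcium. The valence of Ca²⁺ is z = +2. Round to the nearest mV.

E = (26.8/z) · ln([Ca²⁺]_out/[Ca²⁺]_in) with z = +2.
= (26.8/2) · ln(1.40/0.000221) = 13.40 · ln(6335)
= 13.40 · (8.7538) = 117.30 mV

117 mV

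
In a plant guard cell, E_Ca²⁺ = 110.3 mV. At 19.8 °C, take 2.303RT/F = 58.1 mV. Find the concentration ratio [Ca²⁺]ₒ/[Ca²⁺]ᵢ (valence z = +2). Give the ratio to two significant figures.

log₁₀([out]/[in]) = E·z/(58.1) = 110.3 × 2 / 58.1 = 3.7969
[out]/[in] = 10^(3.7969) = 6265

6300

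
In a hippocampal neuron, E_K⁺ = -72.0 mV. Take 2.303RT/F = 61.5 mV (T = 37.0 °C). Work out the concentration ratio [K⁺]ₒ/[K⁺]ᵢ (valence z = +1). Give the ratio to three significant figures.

log₁₀([out]/[in]) = E·z/(61.5) = -72.0 × 1 / 61.5 = -1.1707
[out]/[in] = 10^(-1.1707) = 0.06749

0.0675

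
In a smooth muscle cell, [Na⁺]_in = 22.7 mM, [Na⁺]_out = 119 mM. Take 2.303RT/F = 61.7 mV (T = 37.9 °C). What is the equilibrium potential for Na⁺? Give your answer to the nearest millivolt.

E = (61.7/z) · log₁₀([Na⁺]_out/[Na⁺]_in) with z = +1.
= (61.7/1) · log₁₀(119/22.7) = 61.70 · log₁₀(5.242)
= 61.70 · (0.7195) = 44.39 mV

44 mV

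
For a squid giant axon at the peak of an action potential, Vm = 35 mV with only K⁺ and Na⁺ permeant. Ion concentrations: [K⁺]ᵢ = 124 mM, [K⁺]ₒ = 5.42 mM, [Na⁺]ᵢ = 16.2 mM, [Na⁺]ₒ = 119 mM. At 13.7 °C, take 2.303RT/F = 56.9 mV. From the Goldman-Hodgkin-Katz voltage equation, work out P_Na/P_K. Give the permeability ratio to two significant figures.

Let α = P_Na/P_K. GHK: Vm = 56.9·log₁₀[(Kₒ + α·Naₒ)/(Kᵢ + α·Naᵢ)].
10^(Vm/56.9) = 10^(35.0/56.9) = 4.1221
So 4.1221·(Kᵢ + α·Naᵢ) = Kₒ + α·Naₒ → α = (4.1221·124.0 − 5.42) / (119.0 − 4.1221·16.2)
α = (511.1 − 5.42) / (119.0 − 66.78) = 505.7/52.22 = 9.684

9.7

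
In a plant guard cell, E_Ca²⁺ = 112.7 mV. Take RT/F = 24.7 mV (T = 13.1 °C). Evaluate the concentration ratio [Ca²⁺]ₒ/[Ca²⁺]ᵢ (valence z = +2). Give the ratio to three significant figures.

ln([out]/[in]) = E·z/(24.7) = 112.7 × 2 / 24.7 = 9.1255
[out]/[in] = e^(9.1255) = 9187

9190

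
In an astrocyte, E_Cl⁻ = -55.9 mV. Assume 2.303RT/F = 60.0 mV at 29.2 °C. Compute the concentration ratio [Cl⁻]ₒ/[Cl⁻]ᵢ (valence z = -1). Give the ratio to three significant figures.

log₁₀([out]/[in]) = E·z/(60.0) = -55.9 × -1 / 60.0 = 0.9317
[out]/[in] = 10^(0.9317) = 8.544

8.54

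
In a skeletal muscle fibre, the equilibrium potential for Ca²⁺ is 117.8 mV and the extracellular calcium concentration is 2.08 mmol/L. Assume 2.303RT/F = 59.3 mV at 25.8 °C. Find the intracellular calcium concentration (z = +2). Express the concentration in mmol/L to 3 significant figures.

0.000221 mmol/L

Nernst: E = (59.3/2) · log₁₀([out]/[in]), so log₁₀([out]/[in]) = 117.8 × 2 / 59.3 = 3.9730.
[out]/[in] = 10^(3.9730) = 9398.
[in] = 2.08 / 9398 = 0.0002213 mmol/L.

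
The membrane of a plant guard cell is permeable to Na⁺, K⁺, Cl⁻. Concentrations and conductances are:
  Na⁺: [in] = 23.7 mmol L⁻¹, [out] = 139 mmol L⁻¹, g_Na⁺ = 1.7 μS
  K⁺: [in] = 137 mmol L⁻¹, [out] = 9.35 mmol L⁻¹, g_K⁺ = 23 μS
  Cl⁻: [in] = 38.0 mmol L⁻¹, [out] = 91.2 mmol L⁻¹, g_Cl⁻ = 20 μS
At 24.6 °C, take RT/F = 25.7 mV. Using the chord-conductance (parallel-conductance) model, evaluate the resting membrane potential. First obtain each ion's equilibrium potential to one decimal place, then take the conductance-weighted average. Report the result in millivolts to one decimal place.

E_Na⁺ = (25.7/1)·ln(139/23.7) = 45.5 mV
E_K⁺ = (25.7/1)·ln(9.35/137) = -69.0 mV
E_Cl⁻ = (25.7/-1)·ln(91.2/38.0) = -22.5 mV
Vm = (Σ gᵢEᵢ)/(Σ gᵢ) = (1.7·45.5 + 23·-69.0 + 20·-22.5) / (1.7 + 23 + 20)
= -1959.65 / 44.7 = -43.84 mV

-43.8 mV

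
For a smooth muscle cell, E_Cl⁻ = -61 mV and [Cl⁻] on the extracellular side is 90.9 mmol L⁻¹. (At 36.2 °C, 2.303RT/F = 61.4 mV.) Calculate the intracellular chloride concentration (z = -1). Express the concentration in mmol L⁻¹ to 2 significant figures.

9.2 mmol L⁻¹

Nernst: E = (61.4/-1) · log₁₀([out]/[in]), so log₁₀([out]/[in]) = -61.0 × -1 / 61.4 = 0.9935.
[out]/[in] = 10^(0.9935) = 9.851.
[in] = 90.9 / 9.851 = 9.227 mmol L⁻¹.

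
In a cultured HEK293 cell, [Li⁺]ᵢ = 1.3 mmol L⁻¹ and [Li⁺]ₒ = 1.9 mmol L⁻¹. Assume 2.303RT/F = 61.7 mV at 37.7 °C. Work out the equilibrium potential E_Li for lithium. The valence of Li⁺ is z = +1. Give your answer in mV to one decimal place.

10.2 mV

E = (61.7/z) · log₁₀([Li⁺]_out/[Li⁺]_in) with z = +1.
= (61.7/1) · log₁₀(1.9/1.3) = 61.70 · log₁₀(1.462)
= 61.70 · (0.1648) = 10.17 mV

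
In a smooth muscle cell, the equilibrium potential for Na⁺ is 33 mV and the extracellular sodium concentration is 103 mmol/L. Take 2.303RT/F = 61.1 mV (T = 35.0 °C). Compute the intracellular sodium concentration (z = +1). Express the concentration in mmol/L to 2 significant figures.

Nernst: E = (61.1/1) · log₁₀([out]/[in]), so log₁₀([out]/[in]) = 33.0 × 1 / 61.1 = 0.5401.
[out]/[in] = 10^(0.5401) = 3.468.
[in] = 103 / 3.468 = 29.7 mmol/L.

30 mmol/L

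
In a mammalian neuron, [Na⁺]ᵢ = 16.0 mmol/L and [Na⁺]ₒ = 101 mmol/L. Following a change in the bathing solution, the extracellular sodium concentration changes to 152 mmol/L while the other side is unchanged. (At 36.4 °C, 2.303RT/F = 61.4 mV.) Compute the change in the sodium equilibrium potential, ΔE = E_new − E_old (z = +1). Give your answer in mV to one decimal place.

10.9 mV

E_old = (61.4/1)·log₁₀(101/16.0) = 49.13 mV
E_new = (61.4/1)·log₁₀(152/16.0) = 60.03 mV
ΔE = 60.03 − (49.13) = 10.90 mV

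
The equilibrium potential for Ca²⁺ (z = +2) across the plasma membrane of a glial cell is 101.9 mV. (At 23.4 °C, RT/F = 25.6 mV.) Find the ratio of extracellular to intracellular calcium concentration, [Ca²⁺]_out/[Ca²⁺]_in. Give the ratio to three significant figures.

ln([out]/[in]) = E·z/(25.6) = 101.9 × 2 / 25.6 = 7.9609
[out]/[in] = e^(7.9609) = 2867

2870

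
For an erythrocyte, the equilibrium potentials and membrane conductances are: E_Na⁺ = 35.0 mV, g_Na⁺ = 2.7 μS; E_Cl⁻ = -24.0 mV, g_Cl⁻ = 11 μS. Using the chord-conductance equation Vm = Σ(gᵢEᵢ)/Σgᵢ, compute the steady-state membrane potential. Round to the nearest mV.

Σ gᵢEᵢ = 2.7·(35.0) + 11·(-24.0) = -169.50
Σ gᵢ = 2.7 + 11 = 13.7
Vm = -169.50 / 13.7 = -12.37 mV

-12 mV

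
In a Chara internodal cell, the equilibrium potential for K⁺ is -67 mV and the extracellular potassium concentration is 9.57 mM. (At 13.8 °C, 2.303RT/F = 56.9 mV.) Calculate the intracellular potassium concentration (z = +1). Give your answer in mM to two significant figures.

140 mM

Nernst: E = (56.9/1) · log₁₀([out]/[in]), so log₁₀([out]/[in]) = -67.0 × 1 / 56.9 = -1.1775.
[out]/[in] = 10^(-1.1775) = 0.06645.
[in] = 9.57 / 0.06645 = 144 mM.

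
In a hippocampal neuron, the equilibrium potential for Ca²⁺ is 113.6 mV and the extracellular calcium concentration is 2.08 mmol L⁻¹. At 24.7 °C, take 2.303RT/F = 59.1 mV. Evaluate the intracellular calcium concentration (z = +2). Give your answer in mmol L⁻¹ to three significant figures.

Nernst: E = (59.1/2) · log₁₀([out]/[in]), so log₁₀([out]/[in]) = 113.6 × 2 / 59.1 = 3.8443.
[out]/[in] = 10^(3.8443) = 6988.
[in] = 2.08 / 6988 = 0.0002977 mmol L⁻¹.

0.000298 mmol L⁻¹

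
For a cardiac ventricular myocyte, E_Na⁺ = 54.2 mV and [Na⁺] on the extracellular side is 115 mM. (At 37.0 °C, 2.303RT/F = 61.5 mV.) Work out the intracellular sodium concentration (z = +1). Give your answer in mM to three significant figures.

15.1 mM

Nernst: E = (61.5/1) · log₁₀([out]/[in]), so log₁₀([out]/[in]) = 54.2 × 1 / 61.5 = 0.8813.
[out]/[in] = 10^(0.8813) = 7.609.
[in] = 115 / 7.609 = 15.11 mM.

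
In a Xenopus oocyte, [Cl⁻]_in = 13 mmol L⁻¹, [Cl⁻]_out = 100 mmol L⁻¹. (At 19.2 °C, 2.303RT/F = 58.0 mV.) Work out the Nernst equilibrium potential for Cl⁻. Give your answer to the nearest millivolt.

-51 mV

E = (58.0/z) · log₁₀([Cl⁻]_out/[Cl⁻]_in) with z = -1.
For an anion, dividing by z = -1 reverses the sign.
= (58.0/-1) · log₁₀(100/13) = -58.00 · log₁₀(7.692)
= -58.00 · (0.8861) = -51.39 mV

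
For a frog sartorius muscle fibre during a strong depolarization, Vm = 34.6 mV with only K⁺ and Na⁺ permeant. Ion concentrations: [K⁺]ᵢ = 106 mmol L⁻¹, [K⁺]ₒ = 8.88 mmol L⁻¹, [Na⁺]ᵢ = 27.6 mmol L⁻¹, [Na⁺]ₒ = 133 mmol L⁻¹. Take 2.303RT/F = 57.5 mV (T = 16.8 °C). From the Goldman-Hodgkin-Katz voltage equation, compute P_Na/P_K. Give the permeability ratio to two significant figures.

18

Let α = P_Na/P_K. GHK: Vm = 57.5·log₁₀[(Kₒ + α·Naₒ)/(Kᵢ + α·Naᵢ)].
10^(Vm/57.5) = 10^(34.6/57.5) = 3.997
So 3.997·(Kᵢ + α·Naᵢ) = Kₒ + α·Naₒ → α = (3.997·106.0 − 8.88) / (133.0 − 3.997·27.6)
α = (423.7 − 8.88) / (133.0 − 110.3) = 414.8/22.68 = 18.29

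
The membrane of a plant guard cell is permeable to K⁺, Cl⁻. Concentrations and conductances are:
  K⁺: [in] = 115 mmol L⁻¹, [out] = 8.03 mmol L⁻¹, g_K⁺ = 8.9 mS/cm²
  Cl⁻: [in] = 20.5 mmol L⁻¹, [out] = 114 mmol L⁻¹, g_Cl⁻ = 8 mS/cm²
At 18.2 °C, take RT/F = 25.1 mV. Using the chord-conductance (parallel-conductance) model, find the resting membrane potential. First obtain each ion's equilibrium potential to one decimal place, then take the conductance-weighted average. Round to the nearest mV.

E_K⁺ = (25.1/1)·ln(8.03/115) = -66.8 mV
E_Cl⁻ = (25.1/-1)·ln(114/20.5) = -43.1 mV
Vm = (Σ gᵢEᵢ)/(Σ gᵢ) = (8.9·-66.8 + 8·-43.1) / (8.9 + 8)
= -939.32 / 16.9 = -55.58 mV

-56 mV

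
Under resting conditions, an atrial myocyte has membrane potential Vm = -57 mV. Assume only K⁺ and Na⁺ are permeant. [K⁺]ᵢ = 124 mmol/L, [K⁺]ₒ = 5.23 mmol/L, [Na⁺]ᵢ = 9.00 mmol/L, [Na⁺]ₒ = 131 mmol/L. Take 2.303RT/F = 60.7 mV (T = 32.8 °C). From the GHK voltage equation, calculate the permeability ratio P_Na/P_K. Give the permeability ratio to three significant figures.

0.0695

Let α = P_Na/P_K. GHK: Vm = 60.7·log₁₀[(Kₒ + α·Naₒ)/(Kᵢ + α·Naᵢ)].
10^(Vm/60.7) = 10^(-57.0/60.7) = 0.11507
So 0.11507·(Kᵢ + α·Naᵢ) = Kₒ + α·Naₒ → α = (0.11507·124.0 − 5.23) / (131.0 − 0.11507·9.0)
α = (14.27 − 5.23) / (131.0 − 1.036) = 9.038/130 = 0.06955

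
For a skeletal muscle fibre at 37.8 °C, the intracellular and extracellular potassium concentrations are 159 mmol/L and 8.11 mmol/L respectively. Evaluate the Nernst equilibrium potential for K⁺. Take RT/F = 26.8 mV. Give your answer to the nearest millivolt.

E = (26.8/z) · ln([K⁺]_out/[K⁺]_in) with z = +1.
= (26.8/1) · ln(8.11/159) = 26.80 · ln(0.05101)
= 26.80 · (-2.9758) = -79.75 mV

-80 mV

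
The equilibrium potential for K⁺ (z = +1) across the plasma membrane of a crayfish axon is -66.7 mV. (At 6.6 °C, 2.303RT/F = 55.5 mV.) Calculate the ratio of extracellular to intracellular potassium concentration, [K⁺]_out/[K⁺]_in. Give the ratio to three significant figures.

0.0628

log₁₀([out]/[in]) = E·z/(55.5) = -66.7 × 1 / 55.5 = -1.2018
[out]/[in] = 10^(-1.2018) = 0.06283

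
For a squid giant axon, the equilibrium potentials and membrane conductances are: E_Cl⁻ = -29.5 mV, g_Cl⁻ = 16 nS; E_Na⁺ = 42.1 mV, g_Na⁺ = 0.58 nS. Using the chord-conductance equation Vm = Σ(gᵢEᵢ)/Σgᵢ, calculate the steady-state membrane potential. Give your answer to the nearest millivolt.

Σ gᵢEᵢ = 16·(-29.5) + 0.58·(42.1) = -447.58
Σ gᵢ = 16 + 0.58 = 16.58
Vm = -447.58 / 16.58 = -27.00 mV

-27 mV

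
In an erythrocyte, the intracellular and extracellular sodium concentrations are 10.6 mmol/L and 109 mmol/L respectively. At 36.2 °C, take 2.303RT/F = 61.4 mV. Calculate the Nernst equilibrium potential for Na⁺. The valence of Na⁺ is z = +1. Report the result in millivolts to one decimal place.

E = (61.4/z) · log₁₀([Na⁺]_out/[Na⁺]_in) with z = +1.
= (61.4/1) · log₁₀(109/10.6) = 61.40 · log₁₀(10.28)
= 61.40 · (1.0121) = 62.14 mV

62.1 mV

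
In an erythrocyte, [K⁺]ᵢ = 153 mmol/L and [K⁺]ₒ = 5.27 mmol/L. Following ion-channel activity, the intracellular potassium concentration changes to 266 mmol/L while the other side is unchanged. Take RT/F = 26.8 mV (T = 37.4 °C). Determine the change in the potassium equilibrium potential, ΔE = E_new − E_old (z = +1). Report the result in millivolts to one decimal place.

-14.8 mV

E_old = (26.8/1)·ln(5.27/153) = -90.27 mV
E_new = (26.8/1)·ln(5.27/266) = -105.10 mV
ΔE = -105.10 − (-90.27) = -14.82 mV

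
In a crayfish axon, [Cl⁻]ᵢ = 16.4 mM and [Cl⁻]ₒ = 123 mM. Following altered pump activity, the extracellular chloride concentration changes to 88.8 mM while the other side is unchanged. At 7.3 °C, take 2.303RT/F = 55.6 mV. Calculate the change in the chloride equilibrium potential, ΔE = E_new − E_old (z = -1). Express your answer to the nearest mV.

8 mV

E_old = (55.6/-1)·log₁₀(123/16.4) = -48.65 mV
E_new = (55.6/-1)·log₁₀(88.8/16.4) = -40.79 mV
ΔE = -40.79 − (-48.65) = 7.87 mV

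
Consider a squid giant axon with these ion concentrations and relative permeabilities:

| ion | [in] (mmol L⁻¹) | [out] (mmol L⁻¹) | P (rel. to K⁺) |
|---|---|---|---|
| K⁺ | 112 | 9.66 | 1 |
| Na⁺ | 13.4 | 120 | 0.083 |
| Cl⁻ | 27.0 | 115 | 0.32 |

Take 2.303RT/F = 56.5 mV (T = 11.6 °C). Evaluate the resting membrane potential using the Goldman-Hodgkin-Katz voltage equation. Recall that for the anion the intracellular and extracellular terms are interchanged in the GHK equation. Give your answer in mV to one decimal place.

Vm = 56.5 · log₁₀[(Σ P·[cation]ₒ + Σ P·[anion]ᵢ) / (Σ P·[cation]ᵢ + Σ P·[anion]ₒ)]
Numerator = 1×9.66 + 0.083×120 + 0.32×27.0 = 28.26
Denominator = 1×112 + 0.083×13.4 + 0.32×115 = 149.9
Vm = 56.5 · log₁₀(0.18851) = 56.5 × (-0.7247) = -40.94 mV

-40.9 mV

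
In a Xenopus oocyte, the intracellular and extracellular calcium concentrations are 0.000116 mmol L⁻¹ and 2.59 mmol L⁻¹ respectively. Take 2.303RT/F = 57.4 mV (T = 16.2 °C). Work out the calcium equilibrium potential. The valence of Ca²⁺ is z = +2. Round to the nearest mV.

125 mV

E = (57.4/z) · log₁₀([Ca²⁺]_out/[Ca²⁺]_in) with z = +2.
= (57.4/2) · log₁₀(2.59/0.000116) = 28.70 · log₁₀(2.233e+04)
= 28.70 · (4.3488) = 124.81 mV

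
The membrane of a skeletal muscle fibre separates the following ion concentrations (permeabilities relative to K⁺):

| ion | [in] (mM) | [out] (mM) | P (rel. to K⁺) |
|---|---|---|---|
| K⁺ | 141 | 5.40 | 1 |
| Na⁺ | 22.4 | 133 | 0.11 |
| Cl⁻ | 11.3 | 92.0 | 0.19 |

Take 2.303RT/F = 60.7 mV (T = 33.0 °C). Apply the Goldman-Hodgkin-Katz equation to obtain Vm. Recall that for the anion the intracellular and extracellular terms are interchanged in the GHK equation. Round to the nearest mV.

-52 mV

Vm = 60.7 · log₁₀[(Σ P·[cation]ₒ + Σ P·[anion]ᵢ) / (Σ P·[cation]ᵢ + Σ P·[anion]ₒ)]
Numerator = 1×5.40 + 0.11×133 + 0.19×11.3 = 22.18
Denominator = 1×141 + 0.11×22.4 + 0.19×92.0 = 160.9
Vm = 60.7 · log₁₀(0.13779) = 60.7 × (-0.8608) = -52.25 mV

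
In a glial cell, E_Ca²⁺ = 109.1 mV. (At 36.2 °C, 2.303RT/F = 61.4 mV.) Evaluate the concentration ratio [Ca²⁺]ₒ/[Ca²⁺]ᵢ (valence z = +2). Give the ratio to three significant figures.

3580

log₁₀([out]/[in]) = E·z/(61.4) = 109.1 × 2 / 61.4 = 3.5537
[out]/[in] = 10^(3.5537) = 3579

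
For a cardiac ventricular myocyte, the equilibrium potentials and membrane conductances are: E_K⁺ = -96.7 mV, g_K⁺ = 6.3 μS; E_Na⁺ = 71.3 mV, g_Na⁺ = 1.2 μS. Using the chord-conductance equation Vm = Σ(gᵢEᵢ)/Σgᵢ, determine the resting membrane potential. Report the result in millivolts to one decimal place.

-69.8 mV

Σ gᵢEᵢ = 6.3·(-96.7) + 1.2·(71.3) = -523.65
Σ gᵢ = 6.3 + 1.2 = 7.5
Vm = -523.65 / 7.5 = -69.82 mV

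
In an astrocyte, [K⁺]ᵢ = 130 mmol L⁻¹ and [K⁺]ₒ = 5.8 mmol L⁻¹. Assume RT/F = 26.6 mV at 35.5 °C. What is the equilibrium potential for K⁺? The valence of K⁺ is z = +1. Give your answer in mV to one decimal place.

E = (26.6/z) · ln([K⁺]_out/[K⁺]_in) with z = +1.
= (26.6/1) · ln(5.8/130) = 26.60 · ln(0.04462)
= 26.60 · (-3.1097) = -82.72 mV

-82.7 mV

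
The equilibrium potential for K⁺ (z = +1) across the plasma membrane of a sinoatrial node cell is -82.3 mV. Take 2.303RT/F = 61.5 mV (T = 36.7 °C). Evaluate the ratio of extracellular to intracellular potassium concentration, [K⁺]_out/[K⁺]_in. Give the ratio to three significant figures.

0.0459

log₁₀([out]/[in]) = E·z/(61.5) = -82.3 × 1 / 61.5 = -1.3382
[out]/[in] = 10^(-1.3382) = 0.0459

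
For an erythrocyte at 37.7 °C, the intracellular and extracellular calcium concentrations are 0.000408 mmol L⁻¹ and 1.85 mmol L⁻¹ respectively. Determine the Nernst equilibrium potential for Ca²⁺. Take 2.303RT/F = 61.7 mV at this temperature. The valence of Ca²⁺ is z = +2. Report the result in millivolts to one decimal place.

E = (61.7/z) · log₁₀([Ca²⁺]_out/[Ca²⁺]_in) with z = +2.
= (61.7/2) · log₁₀(1.85/0.000408) = 30.85 · log₁₀(4534)
= 30.85 · (3.6565) = 112.80 mV

112.8 mV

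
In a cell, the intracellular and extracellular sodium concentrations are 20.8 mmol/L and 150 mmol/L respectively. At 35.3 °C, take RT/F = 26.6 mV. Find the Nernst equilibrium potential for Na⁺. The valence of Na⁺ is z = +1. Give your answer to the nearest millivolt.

53 mV

E = (26.6/z) · ln([Na⁺]_out/[Na⁺]_in) with z = +1.
= (26.6/1) · ln(150/20.8) = 26.60 · ln(7.212)
= 26.60 · (1.9757) = 52.55 mV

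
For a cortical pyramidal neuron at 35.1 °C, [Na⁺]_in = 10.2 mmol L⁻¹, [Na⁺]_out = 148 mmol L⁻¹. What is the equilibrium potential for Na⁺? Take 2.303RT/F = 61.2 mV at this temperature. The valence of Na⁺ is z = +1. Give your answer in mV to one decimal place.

E = (61.2/z) · log₁₀([Na⁺]_out/[Na⁺]_in) with z = +1.
= (61.2/1) · log₁₀(148/10.2) = 61.20 · log₁₀(14.51)
= 61.20 · (1.1617) = 71.09 mV

71.1 mV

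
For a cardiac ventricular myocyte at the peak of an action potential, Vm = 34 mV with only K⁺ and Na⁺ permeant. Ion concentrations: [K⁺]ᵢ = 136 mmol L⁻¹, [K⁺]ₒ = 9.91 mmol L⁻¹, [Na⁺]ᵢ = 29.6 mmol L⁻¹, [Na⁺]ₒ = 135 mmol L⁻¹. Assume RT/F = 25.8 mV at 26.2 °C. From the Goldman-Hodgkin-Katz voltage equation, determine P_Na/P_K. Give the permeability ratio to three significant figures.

20.4

Let α = P_Na/P_K. GHK: Vm = 25.8·ln[(Kₒ + α·Naₒ)/(Kᵢ + α·Naᵢ)].
e^(Vm/25.8) = e^(34.0/25.8) = 3.7353
So 3.7353·(Kᵢ + α·Naᵢ) = Kₒ + α·Naₒ → α = (3.7353·136.0 − 9.91) / (135.0 − 3.7353·29.6)
α = (508 − 9.91) / (135.0 − 110.6) = 498.1/24.43 = 20.38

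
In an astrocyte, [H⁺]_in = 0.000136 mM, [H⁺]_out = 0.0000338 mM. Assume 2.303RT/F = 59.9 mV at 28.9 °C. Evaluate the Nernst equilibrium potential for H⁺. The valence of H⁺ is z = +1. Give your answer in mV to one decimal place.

-36.2 mV

E = (59.9/z) · log₁₀([H⁺]_out/[H⁺]_in) with z = +1.
= (59.9/1) · log₁₀(0.0000338/0.000136) = 59.90 · log₁₀(0.2485)
= 59.90 · (-0.6046) = -36.22 mV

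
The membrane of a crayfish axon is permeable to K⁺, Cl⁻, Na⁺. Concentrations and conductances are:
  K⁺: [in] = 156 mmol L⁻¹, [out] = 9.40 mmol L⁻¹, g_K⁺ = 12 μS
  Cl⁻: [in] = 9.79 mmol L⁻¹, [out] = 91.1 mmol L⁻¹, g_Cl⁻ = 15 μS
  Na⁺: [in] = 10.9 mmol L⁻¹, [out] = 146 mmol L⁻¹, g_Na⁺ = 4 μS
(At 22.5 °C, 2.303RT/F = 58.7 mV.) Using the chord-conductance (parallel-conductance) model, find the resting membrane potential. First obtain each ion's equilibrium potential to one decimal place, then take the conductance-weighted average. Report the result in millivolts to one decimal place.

E_K⁺ = (58.7/1)·log₁₀(9.40/156) = -71.6 mV
E_Cl⁻ = (58.7/-1)·log₁₀(91.1/9.79) = -56.9 mV
E_Na⁺ = (58.7/1)·log₁₀(146/10.9) = 66.2 mV
Vm = (Σ gᵢEᵢ)/(Σ gᵢ) = (12·-71.6 + 15·-56.9 + 4·66.2) / (12 + 15 + 4)
= -1447.90 / 31 = -46.71 mV

-46.7 mV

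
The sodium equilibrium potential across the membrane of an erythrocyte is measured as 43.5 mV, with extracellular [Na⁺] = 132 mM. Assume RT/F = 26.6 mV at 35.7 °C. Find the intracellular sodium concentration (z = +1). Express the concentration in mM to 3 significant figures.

Nernst: E = (26.6/1) · ln([out]/[in]), so ln([out]/[in]) = 43.5 × 1 / 26.6 = 1.6353.
[out]/[in] = e^(1.6353) = 5.131.
[in] = 132 / 5.131 = 25.73 mM.

25.7 mM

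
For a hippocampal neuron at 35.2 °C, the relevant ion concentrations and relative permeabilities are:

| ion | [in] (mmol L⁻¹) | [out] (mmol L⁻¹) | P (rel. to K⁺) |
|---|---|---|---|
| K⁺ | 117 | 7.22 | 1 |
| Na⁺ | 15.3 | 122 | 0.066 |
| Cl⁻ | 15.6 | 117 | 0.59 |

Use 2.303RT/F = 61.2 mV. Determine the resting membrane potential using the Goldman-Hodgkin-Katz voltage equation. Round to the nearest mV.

-54 mV

Vm = 61.2 · log₁₀[(Σ P·[cation]ₒ + Σ P·[anion]ᵢ) / (Σ P·[cation]ᵢ + Σ P·[anion]ₒ)]
Numerator = 1×7.22 + 0.066×122 + 0.59×15.6 = 24.48
Denominator = 1×117 + 0.066×15.3 + 0.59×117 = 187
Vm = 61.2 · log₁₀(0.13086) = 61.2 × (-0.8832) = -54.05 mV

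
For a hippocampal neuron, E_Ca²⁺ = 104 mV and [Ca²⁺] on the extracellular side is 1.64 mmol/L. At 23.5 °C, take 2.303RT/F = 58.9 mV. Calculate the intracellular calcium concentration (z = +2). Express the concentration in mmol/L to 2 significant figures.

Nernst: E = (58.9/2) · log₁₀([out]/[in]), so log₁₀([out]/[in]) = 104.0 × 2 / 58.9 = 3.5314.
[out]/[in] = 10^(3.5314) = 3399.
[in] = 1.64 / 3399 = 0.0004824 mmol/L.

0.00048 mmol/L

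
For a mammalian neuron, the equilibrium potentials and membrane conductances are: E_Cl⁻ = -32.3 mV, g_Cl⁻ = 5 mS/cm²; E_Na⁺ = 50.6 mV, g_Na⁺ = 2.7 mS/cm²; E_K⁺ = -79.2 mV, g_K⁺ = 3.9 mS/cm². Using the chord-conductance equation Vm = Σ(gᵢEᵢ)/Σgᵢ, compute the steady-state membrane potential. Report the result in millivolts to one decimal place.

Σ gᵢEᵢ = 5·(-32.3) + 2.7·(50.6) + 3.9·(-79.2) = -333.76
Σ gᵢ = 5 + 2.7 + 3.9 = 11.6
Vm = -333.76 / 11.6 = -28.77 mV

-28.8 mV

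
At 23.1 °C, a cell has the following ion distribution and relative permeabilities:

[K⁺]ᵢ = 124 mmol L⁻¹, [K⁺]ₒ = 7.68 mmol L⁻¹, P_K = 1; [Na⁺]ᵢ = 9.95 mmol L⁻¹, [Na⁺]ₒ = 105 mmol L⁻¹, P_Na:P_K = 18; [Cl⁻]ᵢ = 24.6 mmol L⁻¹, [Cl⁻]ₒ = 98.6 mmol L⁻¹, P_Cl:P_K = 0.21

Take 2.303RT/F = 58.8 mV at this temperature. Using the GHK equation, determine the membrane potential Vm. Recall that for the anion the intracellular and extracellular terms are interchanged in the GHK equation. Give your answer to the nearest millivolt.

Vm = 58.8 · log₁₀[(Σ P·[cation]ₒ + Σ P·[anion]ᵢ) / (Σ P·[cation]ᵢ + Σ P·[anion]ₒ)]
Numerator = 1×7.68 + 18×105 + 0.21×24.6 = 1903
Denominator = 1×124 + 18×9.95 + 0.21×98.6 = 323.8
Vm = 58.8 · log₁₀(5.8765) = 58.8 × (0.7691) = 45.22 mV

45 mV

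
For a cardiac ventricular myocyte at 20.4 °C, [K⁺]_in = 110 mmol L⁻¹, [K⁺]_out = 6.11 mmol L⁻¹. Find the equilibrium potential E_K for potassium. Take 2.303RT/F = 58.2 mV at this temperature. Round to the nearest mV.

-73 mV

E = (58.2/z) · log₁₀([K⁺]_out/[K⁺]_in) with z = +1.
= (58.2/1) · log₁₀(6.11/110) = 58.20 · log₁₀(0.05555)
= 58.20 · (-1.2554) = -73.06 mV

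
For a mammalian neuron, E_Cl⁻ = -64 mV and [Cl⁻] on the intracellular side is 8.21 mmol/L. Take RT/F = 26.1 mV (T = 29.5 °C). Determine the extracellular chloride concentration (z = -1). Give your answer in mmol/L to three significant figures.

Nernst: E = (26.1/-1) · ln([out]/[in]), so ln([out]/[in]) = -64.0 × -1 / 26.1 = 2.4521.
[out]/[in] = e^(2.4521) = 11.61.
[out] = 11.61 × 8.21 = 95.34 mmol/L.

95.3 mmol/L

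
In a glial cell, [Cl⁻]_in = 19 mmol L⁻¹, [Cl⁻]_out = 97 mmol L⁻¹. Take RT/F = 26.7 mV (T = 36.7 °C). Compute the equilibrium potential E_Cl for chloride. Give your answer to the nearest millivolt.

E = (26.7/z) · ln([Cl⁻]_out/[Cl⁻]_in) with z = -1.
For an anion, dividing by z = -1 reverses the sign.
= (26.7/-1) · ln(97/19) = -26.70 · ln(5.105)
= -26.70 · (1.6303) = -43.53 mV

-44 mV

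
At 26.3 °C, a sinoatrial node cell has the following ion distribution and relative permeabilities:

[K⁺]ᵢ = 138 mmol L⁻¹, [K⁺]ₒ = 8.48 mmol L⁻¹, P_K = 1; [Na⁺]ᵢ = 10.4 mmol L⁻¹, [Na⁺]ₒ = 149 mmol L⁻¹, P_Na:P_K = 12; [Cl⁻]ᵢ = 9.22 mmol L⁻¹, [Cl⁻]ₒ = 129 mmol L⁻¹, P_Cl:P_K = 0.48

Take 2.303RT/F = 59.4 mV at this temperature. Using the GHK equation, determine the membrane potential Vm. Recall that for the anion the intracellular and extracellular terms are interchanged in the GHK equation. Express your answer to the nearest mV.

44 mV

Vm = 59.4 · log₁₀[(Σ P·[cation]ₒ + Σ P·[anion]ᵢ) / (Σ P·[cation]ᵢ + Σ P·[anion]ₒ)]
Numerator = 1×8.48 + 12×149 + 0.48×9.22 = 1801
Denominator = 1×138 + 12×10.4 + 0.48×129 = 324.7
Vm = 59.4 · log₁₀(5.546) = 59.4 × (0.7440) = 44.19 mV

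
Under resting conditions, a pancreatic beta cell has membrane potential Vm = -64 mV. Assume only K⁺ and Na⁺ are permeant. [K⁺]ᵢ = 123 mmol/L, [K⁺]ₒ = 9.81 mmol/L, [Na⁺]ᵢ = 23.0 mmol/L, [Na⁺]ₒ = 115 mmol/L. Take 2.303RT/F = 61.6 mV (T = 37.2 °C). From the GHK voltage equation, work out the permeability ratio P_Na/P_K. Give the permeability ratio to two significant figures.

Let α = P_Na/P_K. GHK: Vm = 61.6·log₁₀[(Kₒ + α·Naₒ)/(Kᵢ + α·Naᵢ)].
10^(Vm/61.6) = 10^(-64.0/61.6) = 0.09142
So 0.09142·(Kᵢ + α·Naᵢ) = Kₒ + α·Naₒ → α = (0.09142·123.0 − 9.81) / (115.0 − 0.09142·23.0)
α = (11.24 − 9.81) / (115.0 − 2.103) = 1.435/112.9 = 0.01271

0.013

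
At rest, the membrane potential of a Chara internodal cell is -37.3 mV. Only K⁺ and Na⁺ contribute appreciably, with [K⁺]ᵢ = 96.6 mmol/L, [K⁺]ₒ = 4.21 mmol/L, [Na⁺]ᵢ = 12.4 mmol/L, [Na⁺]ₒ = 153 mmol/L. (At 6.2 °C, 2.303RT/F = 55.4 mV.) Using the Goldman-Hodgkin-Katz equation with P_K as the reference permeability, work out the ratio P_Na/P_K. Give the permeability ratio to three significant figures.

Let α = P_Na/P_K. GHK: Vm = 55.4·log₁₀[(Kₒ + α·Naₒ)/(Kᵢ + α·Naᵢ)].
10^(Vm/55.4) = 10^(-37.3/55.4) = 0.21219
So 0.21219·(Kᵢ + α·Naᵢ) = Kₒ + α·Naₒ → α = (0.21219·96.6 − 4.21) / (153.0 − 0.21219·12.4)
α = (20.5 − 4.21) / (153.0 − 2.631) = 16.29/150.4 = 0.1083

0.108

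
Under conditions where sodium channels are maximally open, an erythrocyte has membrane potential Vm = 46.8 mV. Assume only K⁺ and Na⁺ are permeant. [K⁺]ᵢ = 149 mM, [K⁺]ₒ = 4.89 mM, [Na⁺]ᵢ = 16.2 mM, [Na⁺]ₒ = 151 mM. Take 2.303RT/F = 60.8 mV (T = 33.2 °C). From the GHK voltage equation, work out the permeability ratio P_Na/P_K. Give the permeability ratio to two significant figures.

16

Let α = P_Na/P_K. GHK: Vm = 60.8·log₁₀[(Kₒ + α·Naₒ)/(Kᵢ + α·Naᵢ)].
10^(Vm/60.8) = 10^(46.8/60.8) = 5.8849
So 5.8849·(Kᵢ + α·Naᵢ) = Kₒ + α·Naₒ → α = (5.8849·149.0 − 4.89) / (151.0 − 5.8849·16.2)
α = (876.8 − 4.89) / (151.0 − 95.33) = 872/55.67 = 15.66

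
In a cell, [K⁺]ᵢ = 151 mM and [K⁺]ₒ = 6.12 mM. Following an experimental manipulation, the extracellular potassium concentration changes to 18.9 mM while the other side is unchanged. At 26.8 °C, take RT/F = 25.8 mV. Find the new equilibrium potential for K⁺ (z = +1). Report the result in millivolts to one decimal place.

-53.6 mV

After the shift: [K⁺]_out = 18.9, [K⁺]_in = 151 mM.
E_new = (25.8/1)·ln(18.9/151) = 25.80 · (-2.0781) = -53.62 mV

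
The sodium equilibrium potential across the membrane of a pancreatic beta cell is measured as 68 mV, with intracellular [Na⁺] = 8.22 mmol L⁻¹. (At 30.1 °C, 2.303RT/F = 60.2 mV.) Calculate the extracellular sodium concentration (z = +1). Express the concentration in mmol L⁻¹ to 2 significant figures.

110 mmol L⁻¹

Nernst: E = (60.2/1) · log₁₀([out]/[in]), so log₁₀([out]/[in]) = 68.0 × 1 / 60.2 = 1.1296.
[out]/[in] = 10^(1.1296) = 13.48.
[out] = 13.48 × 8.22 = 110.8 mmol L⁻¹.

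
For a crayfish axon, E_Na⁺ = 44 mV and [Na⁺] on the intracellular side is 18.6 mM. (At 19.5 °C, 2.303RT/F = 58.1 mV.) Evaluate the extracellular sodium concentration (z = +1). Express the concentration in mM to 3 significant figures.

Nernst: E = (58.1/1) · log₁₀([out]/[in]), so log₁₀([out]/[in]) = 44.0 × 1 / 58.1 = 0.7573.
[out]/[in] = 10^(0.7573) = 5.719.
[out] = 5.719 × 18.6 = 106.4 mM.

106 mM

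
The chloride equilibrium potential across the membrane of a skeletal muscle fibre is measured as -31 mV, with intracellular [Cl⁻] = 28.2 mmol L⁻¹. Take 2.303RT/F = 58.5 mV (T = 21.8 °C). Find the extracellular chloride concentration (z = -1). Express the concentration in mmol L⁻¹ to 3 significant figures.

Nernst: E = (58.5/-1) · log₁₀([out]/[in]), so log₁₀([out]/[in]) = -31.0 × -1 / 58.5 = 0.5299.
[out]/[in] = 10^(0.5299) = 3.388.
[out] = 3.388 × 28.2 = 95.54 mmol L⁻¹.

95.5 mmol L⁻¹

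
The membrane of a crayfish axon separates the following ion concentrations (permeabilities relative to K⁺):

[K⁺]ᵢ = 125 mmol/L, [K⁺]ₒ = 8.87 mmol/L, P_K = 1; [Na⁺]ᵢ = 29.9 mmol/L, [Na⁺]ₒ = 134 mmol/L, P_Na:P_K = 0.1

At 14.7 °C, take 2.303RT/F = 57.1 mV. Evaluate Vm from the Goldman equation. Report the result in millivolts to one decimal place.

-43.4 mV

Vm = 57.1 · log₁₀[(Σ P·[cation]ₒ + Σ P·[anion]ᵢ) / (Σ P·[cation]ᵢ + Σ P·[anion]ₒ)]
Numerator = 1×8.87 + 0.1×134 = 22.27
Denominator = 1×125 + 0.1×29.9 = 128
Vm = 57.1 · log₁₀(0.174) = 57.1 × (-0.7595) = -43.36 mV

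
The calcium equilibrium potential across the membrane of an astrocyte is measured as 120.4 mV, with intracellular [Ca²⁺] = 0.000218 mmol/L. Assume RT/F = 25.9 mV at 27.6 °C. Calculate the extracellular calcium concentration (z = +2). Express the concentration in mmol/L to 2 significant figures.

2.4 mmol/L

Nernst: E = (25.9/2) · ln([out]/[in]), so ln([out]/[in]) = 120.4 × 2 / 25.9 = 9.2973.
[out]/[in] = e^(9.2973) = 1.091e+04.
[out] = 1.091e+04 × 0.000218 = 2.378 mmol/L.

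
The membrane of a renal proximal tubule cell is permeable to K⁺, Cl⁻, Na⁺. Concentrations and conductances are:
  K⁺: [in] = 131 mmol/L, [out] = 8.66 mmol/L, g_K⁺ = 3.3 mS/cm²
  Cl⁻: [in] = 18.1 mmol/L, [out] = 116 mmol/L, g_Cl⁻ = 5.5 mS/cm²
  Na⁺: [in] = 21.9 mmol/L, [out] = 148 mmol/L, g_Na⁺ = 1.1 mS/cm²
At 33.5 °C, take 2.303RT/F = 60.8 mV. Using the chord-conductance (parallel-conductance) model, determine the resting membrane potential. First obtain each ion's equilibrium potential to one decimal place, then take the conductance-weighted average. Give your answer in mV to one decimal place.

-45.6 mV

E_K⁺ = (60.8/1)·log₁₀(8.66/131) = -71.7 mV
E_Cl⁻ = (60.8/-1)·log₁₀(116/18.1) = -49.1 mV
E_Na⁺ = (60.8/1)·log₁₀(148/21.9) = 50.5 mV
Vm = (Σ gᵢEᵢ)/(Σ gᵢ) = (3.3·-71.7 + 5.5·-49.1 + 1.1·50.5) / (3.3 + 5.5 + 1.1)
= -451.11 / 9.9 = -45.57 mV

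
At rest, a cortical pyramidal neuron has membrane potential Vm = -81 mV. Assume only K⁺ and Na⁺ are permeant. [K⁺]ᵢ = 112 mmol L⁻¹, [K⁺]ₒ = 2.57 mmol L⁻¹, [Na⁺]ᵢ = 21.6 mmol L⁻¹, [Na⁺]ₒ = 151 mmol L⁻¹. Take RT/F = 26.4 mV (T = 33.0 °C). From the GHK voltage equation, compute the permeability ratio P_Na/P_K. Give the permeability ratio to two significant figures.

0.018

Let α = P_Na/P_K. GHK: Vm = 26.4·ln[(Kₒ + α·Naₒ)/(Kᵢ + α·Naᵢ)].
e^(Vm/26.4) = e^(-81.0/26.4) = 0.046506
So 0.046506·(Kᵢ + α·Naᵢ) = Kₒ + α·Naₒ → α = (0.046506·112.0 − 2.57) / (151.0 − 0.046506·21.6)
α = (5.209 − 2.57) / (151.0 − 1.005) = 2.639/150 = 0.01759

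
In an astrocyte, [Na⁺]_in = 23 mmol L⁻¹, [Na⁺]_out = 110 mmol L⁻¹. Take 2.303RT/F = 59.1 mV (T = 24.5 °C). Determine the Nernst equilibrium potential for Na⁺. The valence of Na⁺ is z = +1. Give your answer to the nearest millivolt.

40 mV

E = (59.1/z) · log₁₀([Na⁺]_out/[Na⁺]_in) with z = +1.
= (59.1/1) · log₁₀(110/23) = 59.10 · log₁₀(4.783)
= 59.10 · (0.6797) = 40.17 mV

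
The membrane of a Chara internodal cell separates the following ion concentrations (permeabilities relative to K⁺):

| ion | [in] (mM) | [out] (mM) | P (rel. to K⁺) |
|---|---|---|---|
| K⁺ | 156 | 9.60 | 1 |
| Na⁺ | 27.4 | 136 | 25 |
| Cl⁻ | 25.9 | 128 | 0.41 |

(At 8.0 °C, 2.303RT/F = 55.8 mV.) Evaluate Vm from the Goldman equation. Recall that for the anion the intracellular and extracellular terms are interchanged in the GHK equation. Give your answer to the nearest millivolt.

Vm = 55.8 · log₁₀[(Σ P·[cation]ₒ + Σ P·[anion]ᵢ) / (Σ P·[cation]ᵢ + Σ P·[anion]ₒ)]
Numerator = 1×9.60 + 25×136 + 0.41×25.9 = 3420
Denominator = 1×156 + 25×27.4 + 0.41×128 = 893.5
Vm = 55.8 · log₁₀(3.828) = 55.8 × (0.5830) = 32.53 mV

33 mV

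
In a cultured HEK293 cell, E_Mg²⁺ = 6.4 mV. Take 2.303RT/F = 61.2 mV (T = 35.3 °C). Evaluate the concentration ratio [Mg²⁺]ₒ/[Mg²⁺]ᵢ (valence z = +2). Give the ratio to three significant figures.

log₁₀([out]/[in]) = E·z/(61.2) = 6.4 × 2 / 61.2 = 0.2092
[out]/[in] = 10^(0.2092) = 1.619

1.62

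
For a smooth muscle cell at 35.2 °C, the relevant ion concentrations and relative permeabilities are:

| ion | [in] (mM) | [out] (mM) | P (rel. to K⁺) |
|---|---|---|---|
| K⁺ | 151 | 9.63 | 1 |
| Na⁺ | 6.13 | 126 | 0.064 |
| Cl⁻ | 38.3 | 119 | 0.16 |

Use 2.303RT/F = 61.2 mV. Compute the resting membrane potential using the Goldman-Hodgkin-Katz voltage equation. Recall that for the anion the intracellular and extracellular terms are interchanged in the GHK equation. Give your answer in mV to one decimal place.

-52.3 mV

Vm = 61.2 · log₁₀[(Σ P·[cation]ₒ + Σ P·[anion]ᵢ) / (Σ P·[cation]ᵢ + Σ P·[anion]ₒ)]
Numerator = 1×9.63 + 0.064×126 + 0.16×38.3 = 23.82
Denominator = 1×151 + 0.064×6.13 + 0.16×119 = 170.4
Vm = 61.2 · log₁₀(0.13977) = 61.2 × (-0.8546) = -52.30 mV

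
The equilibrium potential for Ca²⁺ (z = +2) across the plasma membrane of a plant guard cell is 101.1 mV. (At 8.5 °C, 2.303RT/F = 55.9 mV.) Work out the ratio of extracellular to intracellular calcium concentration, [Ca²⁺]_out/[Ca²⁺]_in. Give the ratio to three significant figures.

4140

log₁₀([out]/[in]) = E·z/(55.9) = 101.1 × 2 / 55.9 = 3.6172
[out]/[in] = 10^(3.6172) = 4142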